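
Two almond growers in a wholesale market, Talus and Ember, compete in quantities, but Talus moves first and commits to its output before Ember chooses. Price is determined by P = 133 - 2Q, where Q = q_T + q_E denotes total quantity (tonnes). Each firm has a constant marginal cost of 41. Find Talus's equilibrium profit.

529

The follower Ember best-responds to any q_T: π_E = (133 - 2Q)q_E - 41q_E.
Follower FOC: 92 - 2q_T - 4q_E = 0, so q_E(q_T) = (92 - 2q_T)/4.
The leader anticipates this reaction. Substituting into P = 133 - 2Q gives P = 87 - q_T, so π_T = (87 - q_T)q_T - 41q_T.
Maximising: ∂π_T/∂q_T = 46 - 2q_T = 0, giving q_T = 23.
Then q_E = (92 - 2·23)/4 = 23/2.
Price P = 133 - 2·(69/2) = 64.
Talus's profit: (64 - 41)·23 = 529.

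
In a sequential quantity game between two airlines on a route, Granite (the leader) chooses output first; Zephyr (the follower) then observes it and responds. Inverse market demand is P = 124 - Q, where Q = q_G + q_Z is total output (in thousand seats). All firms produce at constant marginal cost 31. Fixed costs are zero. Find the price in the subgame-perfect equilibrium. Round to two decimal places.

54.25

The follower Zephyr best-responds to any q_G: π_Z = (124 - Q)q_Z - 31q_Z.
∂π_Z/∂q_Z = 93 - q_G - 2q_Z = 0 gives the reaction function q_Z = (93 - q_G)/2.
The leader anticipates this reaction. Substituting into P = 124 - Q gives P = 155/2 - (1/2)q_G, so π_G = (155/2 - (1/2)q_G)q_G - 31q_G.
Leader FOC: 93/2 - q_G = 0, so q_G = 93/2.
Then q_Z = (93 - 93/2)/2 = 93/4.
Total output Q = 279/4, so price P = 124 - 279/4 = 217/4.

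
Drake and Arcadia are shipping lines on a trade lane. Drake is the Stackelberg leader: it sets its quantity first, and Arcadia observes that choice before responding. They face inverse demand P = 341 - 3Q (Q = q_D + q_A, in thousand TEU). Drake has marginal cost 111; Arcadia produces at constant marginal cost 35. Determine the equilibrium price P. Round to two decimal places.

The follower Arcadia best-responds to any q_D: π_A = (341 - 3Q)q_A - 35q_A.
∂π_A/∂q_A = 306 - 3q_D - 6q_A = 0 gives the reaction function q_A = (306 - 3q_D)/6.
The leader anticipates this reaction. Substituting into P = 341 - 3Q gives P = 188 - (3/2)q_D, so π_D = (188 - (3/2)q_D)q_D - 111q_D.
Leader FOC: 77 - 3q_D = 0, so q_D = 77/3.
Then q_A = (306 - 3·(77/3))/6 = 229/6.
Total output Q = 383/6, so price P = 341 - 3·(383/6) = 299/2.

149.50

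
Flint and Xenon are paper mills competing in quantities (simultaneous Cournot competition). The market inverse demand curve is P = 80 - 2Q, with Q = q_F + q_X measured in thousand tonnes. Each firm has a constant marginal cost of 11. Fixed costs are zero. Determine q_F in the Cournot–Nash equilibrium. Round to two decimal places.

11.50

Each firm earns π_i = (80 - 2Q)q_i - 11q_i.
First-order condition (treating rivals' output as given): 69 - 4q_i - 2q_j = 0.
With identical firms every q_j equals q_i, so q_j = q_i and 69 = 6q_i, giving q_i = 23/2.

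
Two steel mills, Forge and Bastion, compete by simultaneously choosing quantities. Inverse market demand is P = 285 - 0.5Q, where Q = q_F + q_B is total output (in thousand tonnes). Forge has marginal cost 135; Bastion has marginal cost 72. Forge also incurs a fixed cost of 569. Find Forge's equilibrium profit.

Forge's profit: π_F = (285 - 0.5Q)q_F - (135q_F). Setting ∂π_F/∂q_F = 0: 150 - q_F - (1/2)(q_B) = 0.
Bastion's profit: π_B = (285 - 0.5Q)q_B - (72q_B). Setting ∂π_B/∂q_B = 0: 213 - q_B - (1/2)(q_F) = 0.
Rearranging gives the reaction functions q_F = (150 - (1/2)q_B) and q_B = (213 - (1/2)q_F).
Solving the pair: q_F = 58, q_B = 184.
Price P = 285 - (1/2)·242 = 164.
Forge's profit: (164 - 135)·58 - 569 = 1113.

1113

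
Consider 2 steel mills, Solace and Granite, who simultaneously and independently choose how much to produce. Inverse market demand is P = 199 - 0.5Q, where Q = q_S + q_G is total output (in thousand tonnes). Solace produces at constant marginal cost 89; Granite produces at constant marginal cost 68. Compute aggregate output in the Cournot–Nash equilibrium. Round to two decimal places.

Solace's profit: π_S = (199 - 0.5Q)q_S - (89q_S). Setting ∂π_S/∂q_S = 0: 110 - q_S - (1/2)(q_G) = 0.
Granite's profit: π_G = (199 - 0.5Q)q_G - (68q_G). Setting ∂π_G/∂q_G = 0: 131 - q_G - (1/2)(q_S) = 0.
Best responses: q_S = (110 - (1/2)q_G), q_G = (131 - (1/2)q_S).
Solving the pair: q_S = 178/3, q_G = 304/3.
Total output Q = 178/3 + 304/3 = 482/3.

160.67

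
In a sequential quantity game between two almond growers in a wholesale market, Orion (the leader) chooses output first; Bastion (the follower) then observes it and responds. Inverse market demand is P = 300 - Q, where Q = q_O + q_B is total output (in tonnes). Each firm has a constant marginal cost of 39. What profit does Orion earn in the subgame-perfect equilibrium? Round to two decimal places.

8515.13

The follower Bastion best-responds to any q_O: π_B = (300 - Q)q_B - 39q_B.
∂π_B/∂q_B = 261 - q_O - 2q_B = 0 gives the reaction function q_B = (261 - q_O)/2.
The leader anticipates this reaction. Substituting into P = 300 - Q gives P = 339/2 - (1/2)q_O, so π_O = (339/2 - (1/2)q_O)q_O - 39q_O.
Leader FOC: 261/2 - q_O = 0, so q_O = 261/2.
Then q_B = (261 - 261/2)/2 = 261/4.
Price P = 300 - 783/4 = 417/4.
Orion's profit: (417/4 - 39)·(261/2) = 8515.1250.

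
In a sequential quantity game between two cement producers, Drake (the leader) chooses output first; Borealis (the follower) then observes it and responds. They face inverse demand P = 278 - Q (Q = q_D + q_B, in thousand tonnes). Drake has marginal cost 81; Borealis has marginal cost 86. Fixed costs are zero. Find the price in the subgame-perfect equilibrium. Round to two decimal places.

131.50

Solve by backward induction. Given q_D, the follower Borealis maximises π_B = (278 - q_D - q_B)q_B - 86q_B.
∂π_B/∂q_B = 192 - q_D - 2q_B = 0 gives the reaction function q_B = (192 - q_D)/2.
The leader anticipates this reaction. Substituting into P = 278 - Q gives P = 182 - (1/2)q_D, so π_D = (182 - (1/2)q_D)q_D - 81q_D.
Maximising: ∂π_D/∂q_D = 101 - q_D = 0, giving q_D = 101.
Then q_B = (192 - 101)/2 = 91/2.
Total output Q = 293/2, so price P = 278 - 293/2 = 263/2.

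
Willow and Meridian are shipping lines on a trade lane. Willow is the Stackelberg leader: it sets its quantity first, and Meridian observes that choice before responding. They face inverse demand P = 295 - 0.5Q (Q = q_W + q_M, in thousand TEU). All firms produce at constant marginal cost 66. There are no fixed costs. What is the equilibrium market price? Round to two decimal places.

123.25

Solve by backward induction. Given q_W, the follower Meridian maximises π_M = (295 - (1/2)q_W - (1/2)q_M)q_M - 66q_M.
∂π_M/∂q_M = 229 - (1/2)q_W - q_M = 0 gives the reaction function q_M = (229 - (1/2)q_W).
The leader anticipates this reaction. Substituting into P = 295 - 0.5Q gives P = 361/2 - (1/4)q_W, so π_W = (361/2 - (1/4)q_W)q_W - 66q_W.
Maximising: ∂π_W/∂q_W = 229/2 - (1/2)q_W = 0, giving q_W = 229.
Then q_M = (229 - (1/2)·229) = 229/2.
Total output Q = 687/2, so price P = 295 - (1/2)·(687/2) = 493/4.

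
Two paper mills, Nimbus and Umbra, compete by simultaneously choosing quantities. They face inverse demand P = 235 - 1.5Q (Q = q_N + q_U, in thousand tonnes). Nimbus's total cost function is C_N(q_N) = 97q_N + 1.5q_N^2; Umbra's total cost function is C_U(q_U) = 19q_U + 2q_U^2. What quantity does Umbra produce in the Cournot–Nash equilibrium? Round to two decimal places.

27.40

Nimbus's profit: π_N = (235 - 1.5Q)q_N - (97q_N + (3/2)q_N²). Setting ∂π_N/∂q_N = 0: 138 - 6q_N - (3/2)(q_U) = 0.
Umbra's first-order condition: 216 - 7q_U - (3/2)(q_N) = 0.
Best responses: q_N = (138 - (3/2)q_U)/6, q_U = (216 - (3/2)q_N)/7.
Substituting one into the other gives q_N = 856/53 and q_U = 1452/53.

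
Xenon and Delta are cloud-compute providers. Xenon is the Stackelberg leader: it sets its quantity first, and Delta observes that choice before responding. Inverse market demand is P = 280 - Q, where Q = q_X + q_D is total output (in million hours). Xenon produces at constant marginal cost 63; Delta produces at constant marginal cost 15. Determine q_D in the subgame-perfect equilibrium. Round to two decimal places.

90.25

The follower Delta best-responds to any q_X: π_D = (280 - Q)q_D - 15q_D.
Setting the follower's marginal profit to zero, 265 - q_X - 2q_D = 0, i.e. q_D = (265 - q_X)/2.
Xenon substitutes q_D(q_X) into its own profit: π_X = q_X(280 - q_X - (265 - q_X)/2) - 63q_X = (295/2 - (1/2)q_X)q_X - 63q_X.
Maximising: ∂π_X/∂q_X = 169/2 - q_X = 0, giving q_X = 169/2.
Then q_D = (265 - 169/2)/2 = 361/4.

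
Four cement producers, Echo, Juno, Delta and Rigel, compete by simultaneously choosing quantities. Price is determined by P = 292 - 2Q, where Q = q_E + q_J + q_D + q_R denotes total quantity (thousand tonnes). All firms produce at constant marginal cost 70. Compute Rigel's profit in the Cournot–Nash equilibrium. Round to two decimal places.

985.68

A representative firm's profit is π_i = q_i(292 - 2Q) - 70q_i.
First-order condition (treating rivals' output as given): 222 - 4q_i - 2·Σ_{j≠i} q_j = 0.
By symmetry each firm produces the same amount; substituting Σ_{j≠i} q_j = 3q_i yields q_i = 222/10 = 111/5.
Price P = 292 - 2·(444/5) = 572/5.
Rigel's profit: (572/5 - 70)·(111/5) = 985.6800.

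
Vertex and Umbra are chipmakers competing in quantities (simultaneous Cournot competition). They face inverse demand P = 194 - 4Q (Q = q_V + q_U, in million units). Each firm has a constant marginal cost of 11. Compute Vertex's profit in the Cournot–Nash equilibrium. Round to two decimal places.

Each firm earns π_i = (194 - 4Q)q_i - 11q_i.
Setting ∂π_i/∂q_i = 0 with rivals' quantities fixed: 183 - 8q_i - 4q_j = 0.
By symmetry each firm produces the same amount; substituting q_j = q_i yields q_i = 183/12 = 61/4.
Price P = 194 - 4·(61/2) = 72.
Vertex's profit: (72 - 11)·(61/4) = 930.2500.

930.25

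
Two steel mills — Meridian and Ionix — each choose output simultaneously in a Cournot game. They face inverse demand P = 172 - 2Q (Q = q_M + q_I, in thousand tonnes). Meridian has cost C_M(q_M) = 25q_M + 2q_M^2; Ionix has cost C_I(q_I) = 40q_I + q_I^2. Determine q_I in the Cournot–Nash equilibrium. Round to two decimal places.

17.32

Meridian's profit: π_M = (172 - 2Q)q_M - (25q_M + 2q_M²). Setting ∂π_M/∂q_M = 0: 147 - 8q_M - 2(q_I) = 0.
Ionix's profit: π_I = (172 - 2Q)q_I - (40q_I + q_I²). Setting ∂π_I/∂q_I = 0: 132 - 6q_I - 2(q_M) = 0.
Best responses: q_M = (147 - 2q_I)/8, q_I = (132 - 2q_M)/6.
Solving the pair: q_M = 309/22, q_I = 381/22.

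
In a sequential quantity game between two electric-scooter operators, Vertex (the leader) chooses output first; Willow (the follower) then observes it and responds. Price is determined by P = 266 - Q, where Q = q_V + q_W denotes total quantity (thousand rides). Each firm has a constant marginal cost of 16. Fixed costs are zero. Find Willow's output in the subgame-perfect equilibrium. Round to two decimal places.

62.50

The follower Willow best-responds to any q_V: π_W = (266 - Q)q_W - 16q_W.
∂π_W/∂q_W = 250 - q_V - 2q_W = 0 gives the reaction function q_W = (250 - q_V)/2.
Vertex substitutes q_W(q_V) into its own profit: π_V = q_V(266 - q_V - (250 - q_V)/2) - 16q_V = (141 - (1/2)q_V)q_V - 16q_V.
The leader's first-order condition 125 - q_V = 0 yields q_V = 125.
Then q_W = (250 - 125)/2 = 125/2.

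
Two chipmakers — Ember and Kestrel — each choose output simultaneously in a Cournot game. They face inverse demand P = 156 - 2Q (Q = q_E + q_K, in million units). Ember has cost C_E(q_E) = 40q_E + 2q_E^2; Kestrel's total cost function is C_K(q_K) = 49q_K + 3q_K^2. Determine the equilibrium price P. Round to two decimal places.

Ember's profit: π_E = (156 - 2Q)q_E - (40q_E + 2q_E²). Setting ∂π_E/∂q_E = 0: 116 - 8q_E - 2(q_K) = 0.
Kestrel's profit: π_K = (156 - 2Q)q_K - (49q_K + 3q_K²). Setting ∂π_K/∂q_K = 0: 107 - 10q_K - 2(q_E) = 0.
Rearranging gives the reaction functions q_E = (116 - 2q_K)/8 and q_K = (107 - 2q_E)/10.
Solving the pair: q_E = 473/38, q_K = 156/19.
Total output Q = 785/38, so price P = 156 - 2·(785/38) = 114.6842.

114.68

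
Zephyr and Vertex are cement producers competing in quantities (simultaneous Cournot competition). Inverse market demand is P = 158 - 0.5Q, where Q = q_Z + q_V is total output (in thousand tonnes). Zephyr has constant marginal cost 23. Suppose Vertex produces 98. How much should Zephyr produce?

With the rival's output fixed at 98, Zephyr's profit is π_Z = (158 - (1/2)·98 - (1/2)q_Z)q_Z - (23q_Z) = (109 - (1/2)q_Z)q_Z - (23q_Z).
∂π_Z/∂q_Z = 86 - q_Z = 0, so q_Z = 86.

86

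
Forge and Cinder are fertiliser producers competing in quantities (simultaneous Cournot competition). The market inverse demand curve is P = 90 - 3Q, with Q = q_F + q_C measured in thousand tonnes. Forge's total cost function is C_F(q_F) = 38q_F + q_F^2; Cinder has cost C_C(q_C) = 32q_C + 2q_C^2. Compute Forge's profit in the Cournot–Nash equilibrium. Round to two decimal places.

94.99

Forge's profit: π_F = (90 - 3Q)q_F - (38q_F + q_F²). Setting ∂π_F/∂q_F = 0: 52 - 8q_F - 3(q_C) = 0.
Cinder's profit: π_C = (90 - 3Q)q_C - (32q_C + 2q_C²). Setting ∂π_C/∂q_C = 0: 58 - 10q_C - 3(q_F) = 0.
So q_F = (52 - 3q_C)/8 and q_C = (58 - 3q_F)/10.
Solving the pair: q_F = 346/71, q_C = 308/71.
Price P = 90 - 3·(654/71) = 62.3662.
Forge's profit: 62.3662·(346/71) - 38·(346/71) - (346/71)² = 94.9939.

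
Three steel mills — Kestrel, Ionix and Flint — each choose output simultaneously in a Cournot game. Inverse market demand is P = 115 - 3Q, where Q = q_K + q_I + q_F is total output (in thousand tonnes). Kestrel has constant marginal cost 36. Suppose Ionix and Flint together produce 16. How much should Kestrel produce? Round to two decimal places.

With rivals' combined output fixed at 16, Kestrel's profit is π_K = (115 - 3·16 - 3q_K)q_K - (36q_K) = (67 - 3q_K)q_K - (36q_K).
∂π_K/∂q_K = 31 - 6q_K = 0, so q_K = 31/6.

5.17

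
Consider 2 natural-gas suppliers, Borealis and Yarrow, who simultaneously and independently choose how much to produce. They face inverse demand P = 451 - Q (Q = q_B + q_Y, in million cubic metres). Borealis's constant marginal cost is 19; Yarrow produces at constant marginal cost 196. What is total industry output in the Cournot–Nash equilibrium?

229

Borealis's profit: π_B = (451 - Q)q_B - (19q_B). Setting ∂π_B/∂q_B = 0: 432 - 2q_B - (q_Y) = 0.
Yarrow's profit: π_Y = (451 - Q)q_Y - (196q_Y). Setting ∂π_Y/∂q_Y = 0: 255 - 2q_Y - (q_B) = 0.
Best responses: q_B = (432 - q_Y)/2, q_Y = (255 - q_B)/2.
Solving the pair: q_B = 203, q_Y = 26.
Total output Q = 203 + 26 = 229.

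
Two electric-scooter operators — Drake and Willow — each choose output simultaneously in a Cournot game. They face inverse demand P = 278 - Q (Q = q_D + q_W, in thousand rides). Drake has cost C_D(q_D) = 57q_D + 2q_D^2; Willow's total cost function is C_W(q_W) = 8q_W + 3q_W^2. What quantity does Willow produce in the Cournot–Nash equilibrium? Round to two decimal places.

29.77

Drake's profit: π_D = (278 - Q)q_D - (57q_D + 2q_D²). Setting ∂π_D/∂q_D = 0: 221 - 6q_D - (q_W) = 0.
Willow's profit: π_W = (278 - Q)q_W - (8q_W + 3q_W²). Setting ∂π_W/∂q_W = 0: 270 - 8q_W - (q_D) = 0.
So q_D = (221 - q_W)/6 and q_W = (270 - q_D)/8.
Solving the pair: q_D = 1498/47, q_W = 1399/47.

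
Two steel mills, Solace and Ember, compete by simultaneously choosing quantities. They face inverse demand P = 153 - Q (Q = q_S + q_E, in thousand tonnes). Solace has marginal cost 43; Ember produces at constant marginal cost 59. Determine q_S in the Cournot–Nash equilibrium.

Solace's profit: π_S = (153 - Q)q_S - (43q_S). Setting ∂π_S/∂q_S = 0: 110 - 2q_S - (q_E) = 0.
Ember's first-order condition: 94 - 2q_E - (q_S) = 0.
Best responses: q_S = (110 - q_E)/2, q_E = (94 - q_S)/2.
Solving the pair: q_S = 42, q_E = 26.

42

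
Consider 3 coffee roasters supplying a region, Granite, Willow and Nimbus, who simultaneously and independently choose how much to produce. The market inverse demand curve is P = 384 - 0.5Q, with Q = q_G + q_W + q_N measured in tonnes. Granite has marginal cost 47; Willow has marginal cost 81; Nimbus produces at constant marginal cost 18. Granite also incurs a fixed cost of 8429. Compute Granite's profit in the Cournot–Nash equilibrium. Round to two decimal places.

Granite's profit: π_G = (384 - 0.5Q)q_G - (47q_G). Setting ∂π_G/∂q_G = 0: 337 - q_G - (1/2)(q_W + q_N) = 0.
Willow's first-order condition: 303 - q_W - (1/2)(q_G + q_N) = 0.
Nimbus's first-order condition: 366 - q_N - (1/2)(q_G + q_W) = 0.
Adding the 3 conditions: 1006 − Q − Q = 0, i.e. Q = 503.
Back-substituting: q_G = (337 − 503/2)/(1/2) = 171, q_W = (303 − 503/2)/(1/2) = 103, q_N = (366 − 503/2)/(1/2) = 229.
Price P = 384 - (1/2)·503 = 265/2.
Granite's profit: (265/2 - 47)·171 - 8429 = 6191.5000.

6191.50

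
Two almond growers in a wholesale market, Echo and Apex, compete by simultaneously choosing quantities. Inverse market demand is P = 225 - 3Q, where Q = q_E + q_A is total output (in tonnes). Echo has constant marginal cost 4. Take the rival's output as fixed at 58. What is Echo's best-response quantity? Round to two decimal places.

7.83

With the rival's output fixed at 58, Echo's profit is π_E = (225 - 3·58 - 3q_E)q_E - (4q_E) = (51 - 3q_E)q_E - (4q_E).
∂π_E/∂q_E = 47 - 6q_E = 0, so q_E = 47/6.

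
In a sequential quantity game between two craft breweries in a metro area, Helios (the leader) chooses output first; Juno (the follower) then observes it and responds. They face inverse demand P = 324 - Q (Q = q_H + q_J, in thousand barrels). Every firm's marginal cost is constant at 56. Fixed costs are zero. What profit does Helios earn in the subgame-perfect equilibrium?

Solve by backward induction. Given q_H, the follower Juno maximises π_J = (324 - q_H - q_J)q_J - 56q_J.
Follower FOC: 268 - q_H - 2q_J = 0, so q_J(q_H) = (268 - q_H)/2.
Helios substitutes q_J(q_H) into its own profit: π_H = q_H(324 - q_H - (268 - q_H)/2) - 56q_H = (190 - (1/2)q_H)q_H - 56q_H.
The leader's first-order condition 134 - q_H = 0 yields q_H = 134.
Then q_J = (268 - 134)/2 = 67.
Price P = 324 - 201 = 123.
Helios's profit: (123 - 56)·134 = 8978.

8978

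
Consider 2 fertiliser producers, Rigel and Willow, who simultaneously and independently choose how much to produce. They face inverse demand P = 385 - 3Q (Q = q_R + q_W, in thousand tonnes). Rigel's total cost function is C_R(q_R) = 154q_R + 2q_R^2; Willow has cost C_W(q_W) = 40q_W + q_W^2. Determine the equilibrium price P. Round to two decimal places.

Rigel's profit: π_R = (385 - 3Q)q_R - (154q_R + 2q_R²). Setting ∂π_R/∂q_R = 0: 231 - 10q_R - 3(q_W) = 0.
Willow's profit: π_W = (385 - 3Q)q_W - (40q_W + q_W²). Setting ∂π_W/∂q_W = 0: 345 - 8q_W - 3(q_R) = 0.
Rearranging gives the reaction functions q_R = (231 - 3q_W)/10 and q_W = (345 - 3q_R)/8.
Substituting one into the other gives q_R = 813/71 and q_W = 38.8310.
Total output Q = 50.2817, so price P = 385 - 3·50.2817 = 234.1549.

234.15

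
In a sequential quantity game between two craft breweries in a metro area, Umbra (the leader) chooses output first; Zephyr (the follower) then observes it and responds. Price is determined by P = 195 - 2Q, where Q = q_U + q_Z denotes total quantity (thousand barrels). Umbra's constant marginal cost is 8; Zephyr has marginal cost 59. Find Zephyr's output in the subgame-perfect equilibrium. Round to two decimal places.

Solve by backward induction. Given q_U, the follower Zephyr maximises π_Z = (195 - 2q_U - 2q_Z)q_Z - 59q_Z.
∂π_Z/∂q_Z = 136 - 2q_U - 4q_Z = 0 gives the reaction function q_Z = (136 - 2q_U)/4.
The leader anticipates this reaction. Substituting into P = 195 - 2Q gives P = 127 - q_U, so π_U = (127 - q_U)q_U - 8q_U.
Maximising: ∂π_U/∂q_U = 119 - 2q_U = 0, giving q_U = 119/2.
Then q_Z = (136 - 2·(119/2))/4 = 17/4.

4.25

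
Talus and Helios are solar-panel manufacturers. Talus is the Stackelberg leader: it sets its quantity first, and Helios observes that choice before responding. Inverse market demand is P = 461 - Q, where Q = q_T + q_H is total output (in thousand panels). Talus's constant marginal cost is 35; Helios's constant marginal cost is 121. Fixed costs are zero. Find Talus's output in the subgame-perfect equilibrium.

The follower Helios best-responds to any q_T: π_H = (461 - Q)q_H - 121q_H.
∂π_H/∂q_H = 340 - q_T - 2q_H = 0 gives the reaction function q_H = (340 - q_T)/2.
The leader anticipates this reaction. Substituting into P = 461 - Q gives P = 291 - (1/2)q_T, so π_T = (291 - (1/2)q_T)q_T - 35q_T.
Leader FOC: 256 - q_T = 0, so q_T = 256.
Then q_H = (340 - 256)/2 = 42.

256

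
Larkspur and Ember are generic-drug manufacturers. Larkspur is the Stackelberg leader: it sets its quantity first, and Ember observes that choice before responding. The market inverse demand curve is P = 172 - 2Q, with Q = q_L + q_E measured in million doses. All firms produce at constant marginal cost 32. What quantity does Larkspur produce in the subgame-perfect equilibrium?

The follower Ember best-responds to any q_L: π_E = (172 - 2Q)q_E - 32q_E.
Setting the follower's marginal profit to zero, 140 - 2q_L - 4q_E = 0, i.e. q_E = (140 - 2q_L)/4.
Larkspur substitutes q_E(q_L) into its own profit: π_L = q_L(172 - 2q_L - (140 - 2q_L)/2) - 32q_L = (102 - q_L)q_L - 32q_L.
Maximising: ∂π_L/∂q_L = 70 - 2q_L = 0, giving q_L = 35.
Then q_E = (140 - 2·35)/4 = 35/2.

35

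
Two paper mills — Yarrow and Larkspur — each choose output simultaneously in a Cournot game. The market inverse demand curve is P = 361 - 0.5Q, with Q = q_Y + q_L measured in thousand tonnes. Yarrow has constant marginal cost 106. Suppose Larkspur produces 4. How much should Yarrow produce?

With the rival's output fixed at 4, Yarrow's profit is π_Y = (361 - (1/2)·4 - (1/2)q_Y)q_Y - (106q_Y) = (359 - (1/2)q_Y)q_Y - (106q_Y).
∂π_Y/∂q_Y = 253 - q_Y = 0, so q_Y = 253.

253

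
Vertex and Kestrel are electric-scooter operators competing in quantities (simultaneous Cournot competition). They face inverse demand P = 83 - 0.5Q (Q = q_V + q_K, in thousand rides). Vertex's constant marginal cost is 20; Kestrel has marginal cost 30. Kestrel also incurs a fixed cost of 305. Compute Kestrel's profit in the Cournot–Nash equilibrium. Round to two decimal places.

105.89

Vertex's profit: π_V = (83 - 0.5Q)q_V - (20q_V). Setting ∂π_V/∂q_V = 0: 63 - q_V - (1/2)(q_K) = 0.
Kestrel's profit: π_K = (83 - 0.5Q)q_K - (30q_K). Setting ∂π_K/∂q_K = 0: 53 - q_K - (1/2)(q_V) = 0.
Best responses: q_V = (63 - (1/2)q_K), q_K = (53 - (1/2)q_V).
Solving the pair: q_V = 146/3, q_K = 86/3.
Price P = 83 - (1/2)·(232/3) = 133/3.
Kestrel's profit: (133/3 - 30)·(86/3) - 305 = 953/9.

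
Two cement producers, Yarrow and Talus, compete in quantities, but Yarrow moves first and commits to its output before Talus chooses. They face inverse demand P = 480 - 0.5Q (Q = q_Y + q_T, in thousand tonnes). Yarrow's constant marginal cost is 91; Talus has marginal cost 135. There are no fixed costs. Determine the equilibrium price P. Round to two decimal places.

199.25

The follower Talus best-responds to any q_Y: π_T = (480 - 0.5Q)q_T - 135q_T.
Setting the follower's marginal profit to zero, 345 - (1/2)q_Y - q_T = 0, i.e. q_T = (345 - (1/2)q_Y).
The leader anticipates this reaction. Substituting into P = 480 - 0.5Q gives P = 615/2 - (1/4)q_Y, so π_Y = (615/2 - (1/4)q_Y)q_Y - 91q_Y.
Leader FOC: 433/2 - (1/2)q_Y = 0, so q_Y = 433.
Then q_T = (345 - (1/2)·433) = 257/2.
Total output Q = 1123/2, so price P = 480 - (1/2)·(1123/2) = 797/4.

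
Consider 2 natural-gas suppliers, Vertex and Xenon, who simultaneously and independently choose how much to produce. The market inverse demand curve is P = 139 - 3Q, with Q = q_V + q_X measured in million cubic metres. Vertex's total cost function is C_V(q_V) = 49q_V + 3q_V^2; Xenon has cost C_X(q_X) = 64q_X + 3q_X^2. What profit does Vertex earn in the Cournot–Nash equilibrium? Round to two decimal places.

240.67

Vertex's profit: π_V = (139 - 3Q)q_V - (49q_V + 3q_V²). Setting ∂π_V/∂q_V = 0: 90 - 12q_V - 3(q_X) = 0.
Xenon's first-order condition: 75 - 12q_X - 3(q_V) = 0.
So q_V = (90 - 3q_X)/12 and q_X = (75 - 3q_V)/12.
Solving the pair: q_V = 19/3, q_X = 14/3.
Price P = 139 - 3·11 = 106.
Vertex's profit: 106·(19/3) - 49·(19/3) - 3(19/3)² = 722/3.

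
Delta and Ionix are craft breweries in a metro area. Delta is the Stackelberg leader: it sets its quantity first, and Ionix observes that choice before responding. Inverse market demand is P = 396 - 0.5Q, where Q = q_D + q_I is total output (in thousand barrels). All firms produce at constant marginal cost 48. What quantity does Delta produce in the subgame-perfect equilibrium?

348

Solve by backward induction. Given q_D, the follower Ionix maximises π_I = (396 - (1/2)q_D - (1/2)q_I)q_I - 48q_I.
Setting the follower's marginal profit to zero, 348 - (1/2)q_D - q_I = 0, i.e. q_I = (348 - (1/2)q_D).
The leader anticipates this reaction. Substituting into P = 396 - 0.5Q gives P = 222 - (1/4)q_D, so π_D = (222 - (1/4)q_D)q_D - 48q_D.
The leader's first-order condition 174 - (1/2)q_D = 0 yields q_D = 348.
Then q_I = (348 - (1/2)·348) = 174.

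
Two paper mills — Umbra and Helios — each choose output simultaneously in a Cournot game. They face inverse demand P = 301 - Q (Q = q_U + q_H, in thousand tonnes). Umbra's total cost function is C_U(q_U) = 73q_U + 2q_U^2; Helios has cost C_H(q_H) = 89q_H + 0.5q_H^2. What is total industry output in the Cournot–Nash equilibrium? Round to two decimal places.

Umbra's profit: π_U = (301 - Q)q_U - (73q_U + 2q_U²). Setting ∂π_U/∂q_U = 0: 228 - 6q_U - (q_H) = 0.
Helios's profit: π_H = (301 - Q)q_H - (89q_H + (1/2)q_H²). Setting ∂π_H/∂q_H = 0: 212 - 3q_H - (q_U) = 0.
So q_U = (228 - q_H)/6 and q_H = (212 - q_U)/3.
Substituting one into the other gives q_U = 472/17 and q_H = 1044/17.
Total output Q = 472/17 + 1044/17 = 1516/17.

89.18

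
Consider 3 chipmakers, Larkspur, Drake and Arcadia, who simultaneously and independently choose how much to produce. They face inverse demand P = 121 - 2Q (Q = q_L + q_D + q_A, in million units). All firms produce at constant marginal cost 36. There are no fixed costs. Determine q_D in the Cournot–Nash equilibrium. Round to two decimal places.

Each firm earns π_i = (121 - 2Q)q_i - 36q_i.
Setting ∂π_i/∂q_i = 0 with rivals' quantities fixed: 85 - 4q_i - 2·Σ_{j≠i} q_j = 0.
With identical firms every q_j equals q_i, so Σ_{j≠i} q_j = 2q_i and 85 = 8q_i, giving q_i = 85/8.

10.63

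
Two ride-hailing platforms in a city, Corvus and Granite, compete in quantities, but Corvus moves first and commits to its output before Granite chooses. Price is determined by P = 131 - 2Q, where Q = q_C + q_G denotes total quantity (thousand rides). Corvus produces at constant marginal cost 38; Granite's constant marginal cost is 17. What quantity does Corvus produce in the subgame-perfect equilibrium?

18

The follower Granite best-responds to any q_C: π_G = (131 - 2Q)q_G - 17q_G.
Follower FOC: 114 - 2q_C - 4q_G = 0, so q_G(q_C) = (114 - 2q_C)/4.
The leader anticipates this reaction. Substituting into P = 131 - 2Q gives P = 74 - q_C, so π_C = (74 - q_C)q_C - 38q_C.
Leader FOC: 36 - 2q_C = 0, so q_C = 18.
Then q_G = (114 - 2·18)/4 = 39/2.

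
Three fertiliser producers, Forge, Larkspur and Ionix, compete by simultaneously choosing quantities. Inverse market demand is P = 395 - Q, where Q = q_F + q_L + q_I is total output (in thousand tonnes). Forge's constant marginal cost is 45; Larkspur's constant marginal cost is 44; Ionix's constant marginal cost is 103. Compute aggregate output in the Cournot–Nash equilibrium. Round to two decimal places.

Forge's profit: π_F = (395 - Q)q_F - (45q_F). Setting ∂π_F/∂q_F = 0: 350 - 2q_F - (q_L + q_I) = 0.
Larkspur's first-order condition: 351 - 2q_L - (q_F + q_I) = 0.
Ionix's profit: π_I = (395 - Q)q_I - (103q_I). Setting ∂π_I/∂q_I = 0: 292 - 2q_I - (q_F + q_L) = 0.
Adding the 3 conditions: 993 − 2Q − 2Q = 0, i.e. Q = 993/4.
Back-substituting: q_F = (350 − 993/4) = 407/4, q_L = (351 − 993/4) = 411/4, q_I = (292 − 993/4) = 175/4.
Total output Q = 407/4 + 411/4 + 175/4 = 993/4.

248.25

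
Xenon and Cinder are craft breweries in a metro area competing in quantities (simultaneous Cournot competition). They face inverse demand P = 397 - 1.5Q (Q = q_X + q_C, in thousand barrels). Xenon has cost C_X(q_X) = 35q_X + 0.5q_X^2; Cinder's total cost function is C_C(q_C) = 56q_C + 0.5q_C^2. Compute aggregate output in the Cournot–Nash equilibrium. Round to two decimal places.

127.82

Xenon's profit: π_X = (397 - 1.5Q)q_X - (35q_X + (1/2)q_X²). Setting ∂π_X/∂q_X = 0: 362 - 4q_X - (3/2)(q_C) = 0.
Cinder's first-order condition: 341 - 4q_C - (3/2)(q_X) = 0.
Best responses: q_X = (362 - (3/2)q_C)/4, q_C = (341 - (3/2)q_X)/4.
Substituting one into the other gives q_X = 68.1091 and q_C = 59.7091.
Total output Q = 68.1091 + 59.7091 = 1406/11.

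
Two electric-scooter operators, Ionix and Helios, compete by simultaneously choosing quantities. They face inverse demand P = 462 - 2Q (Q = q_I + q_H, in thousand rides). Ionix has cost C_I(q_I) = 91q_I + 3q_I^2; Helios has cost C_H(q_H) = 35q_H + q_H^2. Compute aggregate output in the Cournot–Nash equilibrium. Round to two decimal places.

Ionix's profit: π_I = (462 - 2Q)q_I - (91q_I + 3q_I²). Setting ∂π_I/∂q_I = 0: 371 - 10q_I - 2(q_H) = 0.
Helios's profit: π_H = (462 - 2Q)q_H - (35q_H + q_H²). Setting ∂π_H/∂q_H = 0: 427 - 6q_H - 2(q_I) = 0.
So q_I = (371 - 2q_H)/10 and q_H = (427 - 2q_I)/6.
Solving the pair: q_I = 49/2, q_H = 63.
Total output Q = 49/2 + 63 = 175/2.

87.50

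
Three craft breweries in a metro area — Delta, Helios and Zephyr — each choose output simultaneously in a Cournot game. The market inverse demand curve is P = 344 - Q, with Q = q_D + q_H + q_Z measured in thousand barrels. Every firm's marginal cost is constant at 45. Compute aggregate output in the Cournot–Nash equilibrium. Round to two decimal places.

Each firm earns π_i = (344 - Q)q_i - 45q_i.
Setting ∂π_i/∂q_i = 0 with rivals' quantities fixed: 299 - 2q_i - Σ_{j≠i} q_j = 0.
With identical firms every q_j equals q_i, so Σ_{j≠i} q_j = 2q_i and 299 = 4q_i, giving q_i = 299/4.
Total output Q = 299/4 + 299/4 + 299/4 = 897/4.

224.25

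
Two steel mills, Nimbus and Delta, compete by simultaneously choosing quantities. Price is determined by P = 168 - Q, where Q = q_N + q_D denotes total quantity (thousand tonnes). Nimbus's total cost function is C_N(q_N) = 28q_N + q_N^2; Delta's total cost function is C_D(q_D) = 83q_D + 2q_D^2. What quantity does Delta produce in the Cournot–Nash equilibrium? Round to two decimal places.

Nimbus's profit: π_N = (168 - Q)q_N - (28q_N + q_N²). Setting ∂π_N/∂q_N = 0: 140 - 4q_N - (q_D) = 0.
Delta's first-order condition: 85 - 6q_D - (q_N) = 0.
Rearranging gives the reaction functions q_N = (140 - q_D)/4 and q_D = (85 - q_N)/6.
Solving the pair: q_N = 755/23, q_D = 200/23.

8.70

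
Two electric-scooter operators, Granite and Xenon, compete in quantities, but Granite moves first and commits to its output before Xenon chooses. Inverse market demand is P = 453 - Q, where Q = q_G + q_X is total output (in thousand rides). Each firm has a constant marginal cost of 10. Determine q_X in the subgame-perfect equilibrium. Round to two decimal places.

The follower Xenon best-responds to any q_G: π_X = (453 - Q)q_X - 10q_X.
Setting the follower's marginal profit to zero, 443 - q_G - 2q_X = 0, i.e. q_X = (443 - q_G)/2.
Granite substitutes q_X(q_G) into its own profit: π_G = q_G(453 - q_G - (443 - q_G)/2) - 10q_G = (463/2 - (1/2)q_G)q_G - 10q_G.
Leader FOC: 443/2 - q_G = 0, so q_G = 443/2.
Then q_X = (443 - 443/2)/2 = 443/4.

110.75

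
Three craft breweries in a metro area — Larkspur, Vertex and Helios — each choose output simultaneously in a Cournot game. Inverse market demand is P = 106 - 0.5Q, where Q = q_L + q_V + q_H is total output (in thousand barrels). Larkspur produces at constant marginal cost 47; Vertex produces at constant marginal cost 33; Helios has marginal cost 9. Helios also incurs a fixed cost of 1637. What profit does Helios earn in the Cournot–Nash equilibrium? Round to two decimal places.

Larkspur's profit: π_L = (106 - 0.5Q)q_L - (47q_L). Setting ∂π_L/∂q_L = 0: 59 - q_L - (1/2)(q_V + q_H) = 0.
Vertex's first-order condition: 73 - q_V - (1/2)(q_L + q_H) = 0.
Helios's profit: π_H = (106 - 0.5Q)q_H - (9q_H). Setting ∂π_H/∂q_H = 0: 97 - q_H - (1/2)(q_L + q_V) = 0.
Adding the 3 first-order conditions: 229 − 2Q = 0, so Q = 229/2.
Back-substituting: q_L = (59 − 229/4)/(1/2) = 7/2, q_V = (73 − 229/4)/(1/2) = 63/2, q_H = (97 − 229/4)/(1/2) = 159/2.
Price P = 106 - (1/2)·(229/2) = 195/4.
Helios's profit: (195/4 - 9)·(159/2) - 1637 = 1523.1250.

1523.13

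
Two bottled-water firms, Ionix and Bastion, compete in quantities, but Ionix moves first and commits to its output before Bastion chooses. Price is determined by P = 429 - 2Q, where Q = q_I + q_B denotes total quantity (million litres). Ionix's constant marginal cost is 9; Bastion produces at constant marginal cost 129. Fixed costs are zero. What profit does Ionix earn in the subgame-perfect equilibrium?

18225

The follower Bastion best-responds to any q_I: π_B = (429 - 2Q)q_B - 129q_B.
Follower FOC: 300 - 2q_I - 4q_B = 0, so q_B(q_I) = (300 - 2q_I)/4.
The leader anticipates this reaction. Substituting into P = 429 - 2Q gives P = 279 - q_I, so π_I = (279 - q_I)q_I - 9q_I.
The leader's first-order condition 270 - 2q_I = 0 yields q_I = 135.
Then q_B = (300 - 2·135)/4 = 15/2.
Price P = 429 - 2·(285/2) = 144.
Ionix's profit: (144 - 9)·135 = 18225.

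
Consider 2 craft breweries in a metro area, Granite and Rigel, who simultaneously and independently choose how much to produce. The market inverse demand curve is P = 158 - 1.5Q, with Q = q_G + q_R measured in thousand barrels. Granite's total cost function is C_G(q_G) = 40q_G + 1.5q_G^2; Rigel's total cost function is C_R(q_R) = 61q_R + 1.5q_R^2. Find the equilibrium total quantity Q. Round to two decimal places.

Granite's profit: π_G = (158 - 1.5Q)q_G - (40q_G + (3/2)q_G²). Setting ∂π_G/∂q_G = 0: 118 - 6q_G - (3/2)(q_R) = 0.
Rigel's first-order condition: 97 - 6q_R - (3/2)(q_G) = 0.
Best responses: q_G = (118 - (3/2)q_R)/6, q_R = (97 - (3/2)q_G)/6.
Solving the pair: q_G = 50/3, q_R = 12.
Total output Q = 50/3 + 12 = 86/3.

28.67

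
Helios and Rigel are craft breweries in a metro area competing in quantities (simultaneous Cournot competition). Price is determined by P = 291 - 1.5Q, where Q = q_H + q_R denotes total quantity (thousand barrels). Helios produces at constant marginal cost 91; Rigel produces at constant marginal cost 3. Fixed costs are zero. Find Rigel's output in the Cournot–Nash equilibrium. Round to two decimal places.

Helios's profit: π_H = (291 - 1.5Q)q_H - (91q_H). Setting ∂π_H/∂q_H = 0: 200 - 3q_H - (3/2)(q_R) = 0.
Rigel's profit: π_R = (291 - 1.5Q)q_R - (3q_R). Setting ∂π_R/∂q_R = 0: 288 - 3q_R - (3/2)(q_H) = 0.
Rearranging gives the reaction functions q_H = (200 - (3/2)q_R)/3 and q_R = (288 - (3/2)q_H)/3.
Substituting one into the other gives q_H = 224/9 and q_R = 752/9.

83.56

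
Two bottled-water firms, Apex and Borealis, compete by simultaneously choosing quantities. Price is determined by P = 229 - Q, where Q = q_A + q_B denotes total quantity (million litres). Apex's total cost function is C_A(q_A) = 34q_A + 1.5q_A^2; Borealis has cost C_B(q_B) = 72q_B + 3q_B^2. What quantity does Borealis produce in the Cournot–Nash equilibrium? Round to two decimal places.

15.13

Apex's profit: π_A = (229 - Q)q_A - (34q_A + (3/2)q_A²). Setting ∂π_A/∂q_A = 0: 195 - 5q_A - (q_B) = 0.
Borealis's profit: π_B = (229 - Q)q_B - (72q_B + 3q_B²). Setting ∂π_B/∂q_B = 0: 157 - 8q_B - (q_A) = 0.
Best responses: q_A = (195 - q_B)/5, q_B = (157 - q_A)/8.
Solving the pair: q_A = 1403/39, q_B = 590/39.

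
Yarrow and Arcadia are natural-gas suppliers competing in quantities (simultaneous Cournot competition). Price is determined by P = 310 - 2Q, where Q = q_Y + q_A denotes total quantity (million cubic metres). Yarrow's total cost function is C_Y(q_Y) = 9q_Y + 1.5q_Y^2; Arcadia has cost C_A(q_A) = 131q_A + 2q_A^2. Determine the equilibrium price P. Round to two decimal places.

Yarrow's profit: π_Y = (310 - 2Q)q_Y - (9q_Y + (3/2)q_Y²). Setting ∂π_Y/∂q_Y = 0: 301 - 7q_Y - 2(q_A) = 0.
Arcadia's first-order condition: 179 - 8q_A - 2(q_Y) = 0.
Rearranging gives the reaction functions q_Y = (301 - 2q_A)/7 and q_A = (179 - 2q_Y)/8.
Solving the pair: q_Y = 1025/26, q_A = 651/52.
Total output Q = 51.9423, so price P = 310 - 2·51.9423 = 206.1154.

206.12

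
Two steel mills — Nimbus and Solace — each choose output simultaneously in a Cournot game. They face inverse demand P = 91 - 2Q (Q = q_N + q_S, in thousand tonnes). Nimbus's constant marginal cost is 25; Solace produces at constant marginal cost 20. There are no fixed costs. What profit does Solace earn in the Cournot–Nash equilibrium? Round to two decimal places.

Nimbus's profit: π_N = (91 - 2Q)q_N - (25q_N). Setting ∂π_N/∂q_N = 0: 66 - 4q_N - 2(q_S) = 0.
Solace's profit: π_S = (91 - 2Q)q_S - (20q_S). Setting ∂π_S/∂q_S = 0: 71 - 4q_S - 2(q_N) = 0.
So q_N = (66 - 2q_S)/4 and q_S = (71 - 2q_N)/4.
Substituting one into the other gives q_N = 61/6 and q_S = 38/3.
Price P = 91 - 2·(137/6) = 136/3.
Solace's profit: (136/3 - 20)·(38/3) = 320.8889.

320.89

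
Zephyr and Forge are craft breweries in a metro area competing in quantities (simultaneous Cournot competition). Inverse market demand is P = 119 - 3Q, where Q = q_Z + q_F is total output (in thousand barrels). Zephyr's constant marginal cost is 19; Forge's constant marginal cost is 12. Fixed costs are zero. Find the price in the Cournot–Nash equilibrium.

50

Zephyr's profit: π_Z = (119 - 3Q)q_Z - (19q_Z). Setting ∂π_Z/∂q_Z = 0: 100 - 6q_Z - 3(q_F) = 0.
Forge's first-order condition: 107 - 6q_F - 3(q_Z) = 0.
So q_Z = (100 - 3q_F)/6 and q_F = (107 - 3q_Z)/6.
Solving the pair: q_Z = 31/3, q_F = 38/3.
Total output Q = 23, so price P = 119 - 3·23 = 50.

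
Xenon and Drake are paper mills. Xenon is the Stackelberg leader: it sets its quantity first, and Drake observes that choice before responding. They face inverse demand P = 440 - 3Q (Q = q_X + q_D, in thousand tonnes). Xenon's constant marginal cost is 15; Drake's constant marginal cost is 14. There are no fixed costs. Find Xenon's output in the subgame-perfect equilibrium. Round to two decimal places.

Solve by backward induction. Given q_X, the follower Drake maximises π_D = (440 - 3q_X - 3q_D)q_D - 14q_D.
Setting the follower's marginal profit to zero, 426 - 3q_X - 6q_D = 0, i.e. q_D = (426 - 3q_X)/6.
The leader anticipates this reaction. Substituting into P = 440 - 3Q gives P = 227 - (3/2)q_X, so π_X = (227 - (3/2)q_X)q_X - 15q_X.
Leader FOC: 212 - 3q_X = 0, so q_X = 212/3.
Then q_D = (426 - 3·(212/3))/6 = 107/3.

70.67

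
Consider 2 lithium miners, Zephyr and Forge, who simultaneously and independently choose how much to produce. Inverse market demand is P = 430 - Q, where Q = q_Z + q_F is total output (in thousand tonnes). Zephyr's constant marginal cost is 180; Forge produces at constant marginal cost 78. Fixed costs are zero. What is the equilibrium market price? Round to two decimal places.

Zephyr's profit: π_Z = (430 - Q)q_Z - (180q_Z). Setting ∂π_Z/∂q_Z = 0: 250 - 2q_Z - (q_F) = 0.
Forge's first-order condition: 352 - 2q_F - (q_Z) = 0.
So q_Z = (250 - q_F)/2 and q_F = (352 - q_Z)/2.
Substituting one into the other gives q_Z = 148/3 and q_F = 454/3.
Total output Q = 602/3, so price P = 430 - 602/3 = 688/3.

229.33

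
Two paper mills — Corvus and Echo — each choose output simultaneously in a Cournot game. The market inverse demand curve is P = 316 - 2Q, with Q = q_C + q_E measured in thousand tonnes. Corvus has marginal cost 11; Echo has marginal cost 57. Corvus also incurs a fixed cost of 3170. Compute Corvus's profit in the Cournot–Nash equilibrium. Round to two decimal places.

3674.50

Corvus's profit: π_C = (316 - 2Q)q_C - (11q_C). Setting ∂π_C/∂q_C = 0: 305 - 4q_C - 2(q_E) = 0.
Echo's first-order condition: 259 - 4q_E - 2(q_C) = 0.
Best responses: q_C = (305 - 2q_E)/4, q_E = (259 - 2q_C)/4.
Solving the pair: q_C = 117/2, q_E = 71/2.
Price P = 316 - 2·94 = 128.
Corvus's profit: (128 - 11)·(117/2) - 3170 = 3674.5000.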